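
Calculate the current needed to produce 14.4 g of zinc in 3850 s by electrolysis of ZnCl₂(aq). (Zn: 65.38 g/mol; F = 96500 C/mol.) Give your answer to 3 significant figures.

n(Zn) = 14.4 / 65.38 = 0.2203 mol
Zn²⁺ + 2e⁻ → Zn, so n(e⁻) = 2 × 0.2203 = 0.4406 mol
Q = 0.4406 × 96500 = 42520 C
I = Q / t = 42520 / 3850 s = 11.0 A

11.0 A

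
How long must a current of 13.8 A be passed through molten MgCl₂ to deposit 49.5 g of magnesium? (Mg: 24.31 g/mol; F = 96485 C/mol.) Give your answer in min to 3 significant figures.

475 min

n(Mg) = 49.5 / 24.31 = 2.036 mol
Mg²⁺ + 2e⁻ → Mg, so n(e⁻) = 2 × 2.036 = 4.072 mol
Q = 4.072 × 96485 = 3.929×10^5 C
t = Q / I = 3.929×10^5 / 13.8 = 28470 s = 475 min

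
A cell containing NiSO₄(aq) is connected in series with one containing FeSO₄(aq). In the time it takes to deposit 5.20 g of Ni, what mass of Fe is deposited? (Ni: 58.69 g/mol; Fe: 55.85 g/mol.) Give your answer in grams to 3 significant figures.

4.95 g

n(Ni) = 5.20 / 58.69 = 0.08860 mol
Ni²⁺ + 2e⁻ → Ni, so n(e⁻) = 2 × 0.08860 = 0.1772 mol
Same current for the same time ⇒ same n(e⁻) = 0.1772 mol in both cells.
Fe²⁺ + 2e⁻ → Fe, so n(Fe) = 0.1772 / 2 = 0.08860 mol
m(Fe) = 0.08860 × 55.85 = 4.95 g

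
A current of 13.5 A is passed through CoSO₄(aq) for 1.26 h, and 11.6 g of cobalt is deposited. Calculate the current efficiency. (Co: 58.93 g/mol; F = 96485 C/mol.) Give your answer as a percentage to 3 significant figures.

62.0%

Q = 13.5 × 4536 = 61240 C
n(e⁻) = 61240 / 96485 = 0.6347 mol
Co²⁺ + 2e⁻ → Co, so theoretical n(Co) = 0.3174 mol → 18.70 g
Efficiency = 11.6 / 18.70 = 0.6203 = 62.0%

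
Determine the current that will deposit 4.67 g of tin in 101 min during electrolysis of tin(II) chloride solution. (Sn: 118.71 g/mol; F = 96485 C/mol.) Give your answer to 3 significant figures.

n(Sn) = 4.67 / 118.71 = 0.03934 mol
Sn²⁺ + 2e⁻ → Sn, so n(e⁻) = 2 × 0.03934 = 0.07868 mol
Q = 0.07868 × 96485 = 7591 C
I = Q / t = 7591 / 6060 s = 1.25 A

1.25 A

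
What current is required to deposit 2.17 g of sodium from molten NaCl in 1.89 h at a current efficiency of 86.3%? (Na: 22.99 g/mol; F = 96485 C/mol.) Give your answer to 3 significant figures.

1.55 A

n(Na) = 2.17 / 22.99 = 0.09439 mol
Na⁺ + e⁻ → Na, so n(e⁻) = 0.09439 mol
Q = 0.09439 × 96485 / 0.863 = 10550 C
I = Q / t = 10550 / 6804 s = 1.55 A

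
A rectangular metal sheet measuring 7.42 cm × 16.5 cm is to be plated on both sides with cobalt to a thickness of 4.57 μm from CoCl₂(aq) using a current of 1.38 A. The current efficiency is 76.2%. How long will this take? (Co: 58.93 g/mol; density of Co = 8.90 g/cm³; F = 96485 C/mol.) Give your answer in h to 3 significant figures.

Plated area = 2 × 7.42 × 16.5 = 244.9 cm²
Volume = 244.9 × 4.57×10⁻⁴ cm = 0.1119 cm³
m(Co) = 0.1119 × 8.90 = 0.9959 g
n(Co) = 0.9959 / 58.93 = 0.01690 mol; n(e⁻) = 2 × 0.01690 = 0.03380 mol
Q = 0.03380 × 96485 / 0.762 = 4280 C
t = 4280 / 1.38 = 3101 s = 0.861 h

0.861 h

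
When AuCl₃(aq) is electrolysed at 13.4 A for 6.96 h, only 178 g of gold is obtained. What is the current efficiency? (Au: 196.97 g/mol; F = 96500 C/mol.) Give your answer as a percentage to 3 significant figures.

77.9%

Q = 13.4 × 25056 = 3.358×10^5 C
n(e⁻) = 3.358×10^5 / 96500 = 3.480 mol
Au³⁺ + 3e⁻ → Au, so theoretical n(Au) = 1.160 mol → 228.5 g
Efficiency = 178 / 228.5 = 0.7790 = 77.9%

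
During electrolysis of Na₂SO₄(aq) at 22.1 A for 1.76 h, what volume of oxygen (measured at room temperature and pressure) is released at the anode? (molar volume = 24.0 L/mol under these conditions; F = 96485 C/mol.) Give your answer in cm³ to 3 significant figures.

Charge passed = 22.1 × 6336 = 1.400×10^5 C
n(e⁻) = 1.400×10^5 / 96485 = 1.451 mol
2H₂O → O₂ + 4H⁺ + 4e⁻, so n(O₂) = 1.451 / 4 = 0.3628 mol
V = 0.3628 × 24.0 = 8.707 L
= 8710 cm³

8710 cm³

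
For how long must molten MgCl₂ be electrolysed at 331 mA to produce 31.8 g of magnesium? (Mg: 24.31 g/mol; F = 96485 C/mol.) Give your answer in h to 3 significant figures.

212 h

n(Mg) = 31.8 / 24.31 = 1.308 mol
Mg²⁺ + 2e⁻ → Mg, so n(e⁻) = 2 × 1.308 = 2.616 mol
Q = 2.616 × 96485 = 2.524×10^5 C
t = Q / I = 2.524×10^5 / 0.331 = 7.625×10^5 s = 212 h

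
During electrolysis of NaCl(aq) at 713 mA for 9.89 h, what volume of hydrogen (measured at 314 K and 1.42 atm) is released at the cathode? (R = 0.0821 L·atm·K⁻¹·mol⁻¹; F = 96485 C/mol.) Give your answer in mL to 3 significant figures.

2390 mL

Q = It = 0.713 × 35604 = 25390 C
Moles of electrons = 25390 / 96485 = 0.2631 mol
2H⁺ + 2e⁻ → H₂, so n(H₂) = 0.2631 / 2 = 0.1316 mol
V = nRT/P = 0.1316 × 0.0821 × 314 / 1.42 = 2.389 L
= 2390 mL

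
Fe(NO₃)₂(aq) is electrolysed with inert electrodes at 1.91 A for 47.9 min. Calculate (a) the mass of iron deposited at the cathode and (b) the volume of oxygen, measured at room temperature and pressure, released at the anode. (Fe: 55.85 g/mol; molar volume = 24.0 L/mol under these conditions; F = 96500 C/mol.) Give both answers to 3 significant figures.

Q = 1.91 × 2874 = 5489 C; n(e⁻) = 5489 / 96500 = 0.05688 mol
Cathode: Fe²⁺ + 2e⁻ → Fe → n(Fe) = 0.05688/2 = 0.02844 mol → 1.59 g
Anode: 2H₂O → O₂ + 4H⁺ + 4e⁻ → n(O₂) = 0.05688/4 = 0.01422 mol → 0.341 L

1.59 g Fe; 0.341 L O₂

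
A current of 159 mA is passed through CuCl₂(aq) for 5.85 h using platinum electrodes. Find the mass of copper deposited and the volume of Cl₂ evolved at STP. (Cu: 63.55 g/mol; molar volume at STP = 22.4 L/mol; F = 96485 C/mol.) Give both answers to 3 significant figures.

1.10 g Cu; 0.389 L Cl₂

Q = 0.159 × 21060 = 3349 C; n(e⁻) = 3349 / 96485 = 0.03471 mol
Cathode: Cu²⁺ + 2e⁻ → Cu → n(Cu) = 0.03471/2 = 0.01736 mol → 1.10 g
Anode: 2Cl⁻ → Cl₂ + 2e⁻ → n(Cl₂) = 0.03471/2 = 0.01736 mol → 0.389 L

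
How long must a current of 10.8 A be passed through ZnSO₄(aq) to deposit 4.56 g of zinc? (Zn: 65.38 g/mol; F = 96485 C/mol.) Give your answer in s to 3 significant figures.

1250 s

n(Zn) = 4.56 / 65.38 = 0.06975 mol
Zn²⁺ + 2e⁻ → Zn, so n(e⁻) = 2 × 0.06975 = 0.1395 mol
Q = 0.1395 × 96485 = 13460 C
t = Q / I = 13460 / 10.8 = 1246 s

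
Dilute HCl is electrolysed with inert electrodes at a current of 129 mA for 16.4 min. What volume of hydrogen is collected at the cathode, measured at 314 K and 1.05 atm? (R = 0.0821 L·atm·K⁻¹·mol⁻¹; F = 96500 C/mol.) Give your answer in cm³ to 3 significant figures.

Q = 0.129 A × 984 s = 126.9 C
n(e⁻) = 126.9 / 96500 = 0.001315 mol
2H⁺ + 2e⁻ → H₂, so n(H₂) = 0.001315 / 2 = 6.575×10^-4 mol
V = nRT/P = 6.575×10^-4 × 0.0821 × 314 / 1.05 = 0.01614 L
= 16.1 cm³

16.1 cm³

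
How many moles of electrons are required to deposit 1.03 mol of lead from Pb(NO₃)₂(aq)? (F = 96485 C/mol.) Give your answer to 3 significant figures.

2.06 mol

Pb²⁺ + 2e⁻ → Pb, so n(e⁻) = 2 × 1.03 = 2.060 mol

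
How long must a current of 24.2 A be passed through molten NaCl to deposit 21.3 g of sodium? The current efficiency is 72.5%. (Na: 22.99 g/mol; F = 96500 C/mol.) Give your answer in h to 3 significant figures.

1.42 h

n(Na) = 21.3 / 22.99 = 0.9265 mol
Na⁺ + e⁻ → Na, so n(e⁻) = 0.9265 mol
Q = 0.9265 × 96500 / 0.725 = 1.233×10^5 C
t = Q / I = 1.233×10^5 / 24.2 = 5095 s = 1.42 h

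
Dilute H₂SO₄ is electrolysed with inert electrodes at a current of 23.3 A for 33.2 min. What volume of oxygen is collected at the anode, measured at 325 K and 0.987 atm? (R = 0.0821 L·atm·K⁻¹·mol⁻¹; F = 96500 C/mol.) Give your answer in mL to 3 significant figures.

Q = 23.3 A × 1992 s = 46410 C
n(e⁻) = Q/F = 46410/96500 = 0.4809 mol
2H₂O → O₂ + 4H⁺ + 4e⁻, so n(O₂) = 0.4809 / 4 = 0.1202 mol
V = nRT/P = 0.1202 × 0.0821 × 325 / 0.987 = 3.249 L
= 3250 mL

3250 mL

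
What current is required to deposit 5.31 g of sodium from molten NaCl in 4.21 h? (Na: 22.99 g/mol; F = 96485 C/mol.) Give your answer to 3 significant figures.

1.47 A

n(Na) = 5.31 / 22.99 = 0.2310 mol
Na⁺ + e⁻ → Na, so n(e⁻) = 0.2310 mol
Q = 0.2310 × 96485 = 22290 C
I = Q / t = 22290 / 15156 s = 1.47 A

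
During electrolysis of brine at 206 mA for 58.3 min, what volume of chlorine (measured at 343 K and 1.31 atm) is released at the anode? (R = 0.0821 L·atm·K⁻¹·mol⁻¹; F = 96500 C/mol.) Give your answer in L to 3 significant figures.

Q = It = 0.206 × 3498 = 720.6 C
n(e⁻) = Q/F = 720.6/96500 = 0.007467 mol
2Cl⁻ → Cl₂ + 2e⁻, so n(Cl₂) = 0.007467 / 2 = 0.003734 mol
V = nRT/P = 0.003734 × 0.0821 × 343 / 1.31 = 0.08027 L

0.0803 L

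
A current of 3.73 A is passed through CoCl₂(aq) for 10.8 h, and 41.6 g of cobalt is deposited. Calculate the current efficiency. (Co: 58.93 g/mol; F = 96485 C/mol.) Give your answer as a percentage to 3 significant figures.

Q = 3.73 × 38880 = 1.450×10^5 C
n(e⁻) = 1.450×10^5 / 96485 = 1.503 mol
Co²⁺ + 2e⁻ → Co, so theoretical n(Co) = 0.7515 mol → 44.29 g
Efficiency = 41.6 / 44.29 = 0.9393 = 93.9%

93.9%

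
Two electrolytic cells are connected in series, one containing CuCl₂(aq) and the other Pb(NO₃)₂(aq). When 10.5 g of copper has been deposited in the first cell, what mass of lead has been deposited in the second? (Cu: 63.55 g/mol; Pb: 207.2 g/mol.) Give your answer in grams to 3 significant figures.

34.2 g

n(Cu) = 10.5 / 63.55 = 0.1652 mol
Cu²⁺ + 2e⁻ → Cu, so n(e⁻) = 2 × 0.1652 = 0.3304 mol
Since the cells are in series, n(e⁻) in the Pb cell is also 0.3304 mol.
Pb²⁺ + 2e⁻ → Pb, so n(Pb) = 0.3304 / 2 = 0.1652 mol
m(Pb) = 0.1652 × 207.2 = 34.2 g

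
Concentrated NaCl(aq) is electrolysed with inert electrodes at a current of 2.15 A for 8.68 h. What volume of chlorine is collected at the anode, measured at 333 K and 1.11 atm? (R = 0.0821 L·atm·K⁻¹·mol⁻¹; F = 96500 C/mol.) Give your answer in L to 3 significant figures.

8.57 L

Charge passed = 2.15 × 31248 = 67180 C
n(e⁻) = Q/F = 67180/96500 = 0.6962 mol
2Cl⁻ → Cl₂ + 2e⁻, so n(Cl₂) = 0.6962 / 2 = 0.3481 mol
V = nRT/P = 0.3481 × 0.0821 × 333 / 1.11 = 8.574 L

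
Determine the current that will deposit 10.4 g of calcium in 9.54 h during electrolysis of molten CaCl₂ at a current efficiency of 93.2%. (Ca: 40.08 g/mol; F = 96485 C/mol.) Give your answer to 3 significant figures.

1.56 A

n(Ca) = 10.4 / 40.08 = 0.2595 mol
Ca²⁺ + 2e⁻ → Ca, so n(e⁻) = 2 × 0.2595 = 0.5190 mol
Q = 0.5190 × 96485 / 0.932 = 53730 C
I = Q / t = 53730 / 34344 s = 1.56 A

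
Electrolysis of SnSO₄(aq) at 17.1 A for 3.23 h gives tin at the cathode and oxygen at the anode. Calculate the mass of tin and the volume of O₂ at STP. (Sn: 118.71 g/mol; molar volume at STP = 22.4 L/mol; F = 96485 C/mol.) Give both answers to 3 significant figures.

Q = 17.1 × 11628 = 1.988×10^5 C; n(e⁻) = 1.988×10^5 / 96485 = 2.060 mol
Cathode: Sn²⁺ + 2e⁻ → Sn → n(Sn) = 2.060/2 = 1.030 mol → 122 g
Anode: 2H₂O → O₂ + 4H⁺ + 4e⁻ → n(O₂) = 2.060/4 = 0.5150 mol → 11.5 L

122 g Sn; 11.5 L O₂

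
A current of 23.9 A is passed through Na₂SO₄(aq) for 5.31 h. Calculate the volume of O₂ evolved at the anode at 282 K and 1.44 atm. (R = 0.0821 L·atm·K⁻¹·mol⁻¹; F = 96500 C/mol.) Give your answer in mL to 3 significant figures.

Q = It = 23.9 × 19116 = 4.569×10^5 C
n(e⁻) = 4.569×10^5 / 96500 = 4.735 mol
2H₂O → O₂ + 4H⁺ + 4e⁻, so n(O₂) = 4.735 / 4 = 1.184 mol
V = nRT/P = 1.184 × 0.0821 × 282 / 1.44 = 19.04 L
= 19000 mL

19000 mL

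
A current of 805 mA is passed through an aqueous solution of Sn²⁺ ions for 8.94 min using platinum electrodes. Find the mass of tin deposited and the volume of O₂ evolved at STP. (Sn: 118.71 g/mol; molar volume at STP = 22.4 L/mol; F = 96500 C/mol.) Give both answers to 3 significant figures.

0.266 g Sn; 0.0251 L O₂

Q = 0.805 × 536.4 = 431.8 C; n(e⁻) = 431.8 / 96500 = 0.004475 mol
Cathode: Sn²⁺ + 2e⁻ → Sn → n(Sn) = 0.004475/2 = 0.002238 mol → 0.266 g
Anode: 2H₂O → O₂ + 4H⁺ + 4e⁻ → n(O₂) = 0.004475/4 = 0.001119 mol → 0.0251 L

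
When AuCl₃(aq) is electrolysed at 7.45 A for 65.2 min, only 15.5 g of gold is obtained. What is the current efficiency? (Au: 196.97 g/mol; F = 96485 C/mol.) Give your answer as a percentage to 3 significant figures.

Q = 7.45 × 3912 = 29140 C
n(e⁻) = 29140 / 96485 = 0.3020 mol
Au³⁺ + 3e⁻ → Au, so theoretical n(Au) = 0.1007 mol → 19.83 g
Efficiency = 15.5 / 19.83 = 0.7816 = 78.2%

78.2%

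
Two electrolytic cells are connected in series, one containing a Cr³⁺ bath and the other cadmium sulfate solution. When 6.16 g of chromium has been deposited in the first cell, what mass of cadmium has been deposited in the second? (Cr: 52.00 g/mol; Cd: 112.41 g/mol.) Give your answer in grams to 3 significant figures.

n(Cr) = 6.16 / 52.00 = 0.1185 mol
Cr³⁺ + 3e⁻ → Cr, so n(e⁻) = 3 × 0.1185 = 0.3555 mol
The cells are in series, so the same charge (and hence the same n(e⁻) = 0.3555 mol) passes through both.
Cd²⁺ + 2e⁻ → Cd, so n(Cd) = 0.3555 / 2 = 0.1778 mol
m(Cd) = 0.1778 × 112.41 = 20.0 g

20.0 g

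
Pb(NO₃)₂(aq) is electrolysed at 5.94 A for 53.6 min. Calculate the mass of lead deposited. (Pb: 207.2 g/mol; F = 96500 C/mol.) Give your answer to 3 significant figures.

20.5 g

Q = It = 5.94 × 3216 = 19100 C
Moles of electrons = 19100 / 96500 = 0.1979 mol
Pb²⁺ + 2e⁻ → Pb, so n(Pb) = 0.1979 / 2 = 0.09895 mol
m = 0.09895 × 207.2 = 20.5 g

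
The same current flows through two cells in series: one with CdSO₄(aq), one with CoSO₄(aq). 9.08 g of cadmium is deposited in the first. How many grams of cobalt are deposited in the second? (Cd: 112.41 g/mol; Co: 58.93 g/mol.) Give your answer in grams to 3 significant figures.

4.76 g

n(Cd) = 9.08 / 112.41 = 0.08078 mol
Cd²⁺ + 2e⁻ → Cd, so n(e⁻) = 2 × 0.08078 = 0.1616 mol
In series, the same 0.1616 mol of electrons flows through the second cell.
Co²⁺ + 2e⁻ → Co, so n(Co) = 0.1616 / 2 = 0.08080 mol
m(Co) = 0.08080 × 58.93 = 4.76 g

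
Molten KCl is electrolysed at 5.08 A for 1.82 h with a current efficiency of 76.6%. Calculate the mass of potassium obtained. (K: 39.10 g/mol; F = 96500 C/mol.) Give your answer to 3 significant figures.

10.3 g

Q = 5.08 × 6552 = 33280 C
n(e⁻) = 33280 / 96500 = 0.3449 mol
K⁺ + e⁻ → K, so theoretical m(K) = 0.3449 × 39.10 = 13.49 g
Actual mass = 76.6% × 13.49 = 10.3 g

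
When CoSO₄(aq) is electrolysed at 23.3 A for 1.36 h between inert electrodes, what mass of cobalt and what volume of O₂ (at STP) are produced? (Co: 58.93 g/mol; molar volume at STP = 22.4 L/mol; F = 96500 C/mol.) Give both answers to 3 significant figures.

34.8 g Co; 6.62 L O₂

Q = 23.3 × 4896 = 1.141×10^5 C; n(e⁻) = 1.141×10^5 / 96500 = 1.182 mol
Cathode: Co²⁺ + 2e⁻ → Co → n(Co) = 1.182/2 = 0.5910 mol → 34.8 g
Anode: 2H₂O → O₂ + 4H⁺ + 4e⁻ → n(O₂) = 1.182/4 = 0.2955 mol → 6.62 L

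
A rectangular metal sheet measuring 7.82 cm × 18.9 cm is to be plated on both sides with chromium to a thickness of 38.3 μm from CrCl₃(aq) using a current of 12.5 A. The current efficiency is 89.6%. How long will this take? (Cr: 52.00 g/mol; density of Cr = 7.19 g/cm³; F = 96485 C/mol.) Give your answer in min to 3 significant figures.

67.4 min

Plated area = 2 × 7.82 × 18.9 = 295.6 cm²
Volume = 295.6 × 38.3×10⁻⁴ cm = 1.132 cm³
m(Cr) = 1.132 × 7.19 = 8.139 g
n(Cr) = 8.139 / 52.00 = 0.1565 mol; n(e⁻) = 3 × 0.1565 = 0.4695 mol
Q = 0.4695 × 96485 / 0.896 = 50560 C
t = 50560 / 12.5 = 4045 s = 67.4 min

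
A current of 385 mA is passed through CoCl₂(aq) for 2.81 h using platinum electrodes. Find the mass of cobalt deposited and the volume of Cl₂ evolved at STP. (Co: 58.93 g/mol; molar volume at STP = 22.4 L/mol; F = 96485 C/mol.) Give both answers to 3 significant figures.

1.19 g Co; 0.452 L Cl₂

Q = 0.385 × 10116 = 3895 C; n(e⁻) = 3895 / 96485 = 0.04037 mol
Cathode: Co²⁺ + 2e⁻ → Co → n(Co) = 0.04037/2 = 0.02019 mol → 1.19 g
Anode: 2Cl⁻ → Cl₂ + 2e⁻ → n(Cl₂) = 0.04037/2 = 0.02019 mol → 0.452 L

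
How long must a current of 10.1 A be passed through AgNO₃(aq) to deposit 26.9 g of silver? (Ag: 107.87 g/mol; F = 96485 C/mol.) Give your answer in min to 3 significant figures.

39.7 min

n(Ag) = 26.9 / 107.87 = 0.2494 mol
Ag⁺ + e⁻ → Ag, so n(e⁻) = 0.2494 mol
Q = 0.2494 × 96485 = 24060 C
t = Q / I = 24060 / 10.1 = 2382 s = 39.7 min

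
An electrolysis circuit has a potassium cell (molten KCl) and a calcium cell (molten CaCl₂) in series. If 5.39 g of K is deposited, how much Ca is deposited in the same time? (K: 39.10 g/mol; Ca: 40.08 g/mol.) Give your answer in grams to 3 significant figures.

2.76 g

n(K) = 5.39 / 39.10 = 0.1379 mol
K⁺ + e⁻ → K, so n(e⁻) = 0.1379 mol
In series, the same 0.1379 mol of electrons flows through the second cell.
Ca²⁺ + 2e⁻ → Ca, so n(Ca) = 0.1379 / 2 = 0.06895 mol
m(Ca) = 0.06895 × 40.08 = 2.76 g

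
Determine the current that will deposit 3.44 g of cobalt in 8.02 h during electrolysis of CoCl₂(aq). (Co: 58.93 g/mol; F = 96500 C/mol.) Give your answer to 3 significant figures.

0.390 A

n(Co) = 3.44 / 58.93 = 0.05837 mol
Co²⁺ + 2e⁻ → Co, so n(e⁻) = 2 × 0.05837 = 0.1167 mol
Q = 0.1167 × 96500 = 11260 C
I = Q / t = 11260 / 28872 s = 0.390 A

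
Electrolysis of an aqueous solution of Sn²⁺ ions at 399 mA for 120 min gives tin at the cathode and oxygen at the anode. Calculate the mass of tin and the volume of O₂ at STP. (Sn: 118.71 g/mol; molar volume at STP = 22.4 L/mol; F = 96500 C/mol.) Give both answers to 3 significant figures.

Q = 0.399 × 7200 = 2873 C; n(e⁻) = 2873 / 96500 = 0.02977 mol
Cathode: Sn²⁺ + 2e⁻ → Sn → n(Sn) = 0.02977/2 = 0.01489 mol → 1.77 g
Anode: 2H₂O → O₂ + 4H⁺ + 4e⁻ → n(O₂) = 0.02977/4 = 0.007443 mol → 0.167 L

1.77 g Sn; 0.167 L O₂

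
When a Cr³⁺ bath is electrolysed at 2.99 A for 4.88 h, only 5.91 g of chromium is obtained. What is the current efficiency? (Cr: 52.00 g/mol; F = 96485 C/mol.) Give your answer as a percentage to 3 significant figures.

62.6%

Q = 2.99 × 17568 = 52530 C
n(e⁻) = 52530 / 96485 = 0.5444 mol
Cr³⁺ + 3e⁻ → Cr, so theoretical n(Cr) = 0.1815 mol → 9.438 g
Efficiency = 5.91 / 9.438 = 0.6262 = 62.6%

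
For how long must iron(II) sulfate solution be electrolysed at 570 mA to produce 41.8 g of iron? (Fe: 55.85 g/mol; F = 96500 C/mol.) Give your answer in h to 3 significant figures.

70.4 h

n(Fe) = 41.8 / 55.85 = 0.7484 mol
Fe²⁺ + 2e⁻ → Fe, so n(e⁻) = 2 × 0.7484 = 1.497 mol
Q = 1.497 × 96500 = 1.445×10^5 C
t = Q / I = 1.445×10^5 / 0.570 = 2.535×10^5 s = 70.4 h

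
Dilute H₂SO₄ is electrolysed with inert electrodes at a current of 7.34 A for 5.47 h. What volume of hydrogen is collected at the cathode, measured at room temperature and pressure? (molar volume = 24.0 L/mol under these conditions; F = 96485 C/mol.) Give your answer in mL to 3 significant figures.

18000 mL

Q = It = 7.34 × 19692 = 1.445×10^5 C
n(e⁻) = 1.445×10^5 / 96485 = 1.498 mol
2H⁺ + 2e⁻ → H₂, so n(H₂) = 1.498 / 2 = 0.7490 mol
V = 0.7490 × 24.0 = 17.98 L
= 18000 mL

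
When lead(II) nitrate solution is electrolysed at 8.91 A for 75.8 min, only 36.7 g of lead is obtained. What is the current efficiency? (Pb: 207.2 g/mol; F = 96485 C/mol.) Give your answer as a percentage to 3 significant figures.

Q = 8.91 × 4548 = 40520 C
n(e⁻) = 40520 / 96485 = 0.4200 mol
Pb²⁺ + 2e⁻ → Pb, so theoretical n(Pb) = 0.2100 mol → 43.51 g
Efficiency = 36.7 / 43.51 = 0.8435 = 84.3%

84.3%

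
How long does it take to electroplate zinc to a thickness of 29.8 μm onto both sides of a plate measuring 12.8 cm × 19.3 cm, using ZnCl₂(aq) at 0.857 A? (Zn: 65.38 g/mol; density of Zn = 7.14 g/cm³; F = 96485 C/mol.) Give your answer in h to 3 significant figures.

Plated area = 2 × 12.8 × 19.3 = 494.1 cm²
Volume = 494.1 × 29.8×10⁻⁴ cm = 1.472 cm³
m(Zn) = 1.472 × 7.14 = 10.51 g
n(Zn) = 10.51 / 65.38 = 0.1608 mol; n(e⁻) = 2 × 0.1608 = 0.3216 mol
Q = 0.3216 × 96485 = 31030 C
t = 31030 / 0.857 = 36210 s = 10.1 h

10.1 h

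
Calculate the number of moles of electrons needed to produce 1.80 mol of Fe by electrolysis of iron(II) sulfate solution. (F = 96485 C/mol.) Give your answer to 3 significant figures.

Fe²⁺ + 2e⁻ → Fe, so n(e⁻) = 2 × 1.80 = 3.600 mol

3.60 mol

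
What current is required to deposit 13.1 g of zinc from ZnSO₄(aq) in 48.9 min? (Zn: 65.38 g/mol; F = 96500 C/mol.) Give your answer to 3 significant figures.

n(Zn) = 13.1 / 65.38 = 0.2004 mol
Zn²⁺ + 2e⁻ → Zn, so n(e⁻) = 2 × 0.2004 = 0.4008 mol
Q = 0.4008 × 96500 = 38680 C
I = Q / t = 38680 / 2934 s = 13.2 A

13.2 A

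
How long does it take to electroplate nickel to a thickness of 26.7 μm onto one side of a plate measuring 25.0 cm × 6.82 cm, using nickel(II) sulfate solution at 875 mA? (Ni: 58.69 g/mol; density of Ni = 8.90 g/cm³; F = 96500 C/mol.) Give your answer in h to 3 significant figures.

Plated area = 25.0 × 6.82 = 170.5 cm²
Volume = 170.5 × 26.7×10⁻⁴ cm = 0.4552 cm³
m(Ni) = 0.4552 × 8.90 = 4.051 g
n(Ni) = 4.051 / 58.69 = 0.06902 mol; n(e⁻) = 2 × 0.06902 = 0.1380 mol
Q = 0.1380 × 96500 = 13320 C
t = 13320 / 0.875 = 15220 s = 4.23 h

4.23 h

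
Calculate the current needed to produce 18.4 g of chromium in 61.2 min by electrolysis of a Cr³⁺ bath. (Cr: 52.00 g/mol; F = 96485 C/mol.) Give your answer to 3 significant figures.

27.9 A

n(Cr) = 18.4 / 52.00 = 0.3538 mol
Cr³⁺ + 3e⁻ → Cr, so n(e⁻) = 3 × 0.3538 = 1.061 mol
Q = 1.061 × 96485 = 1.024×10^5 C
I = Q / t = 1.024×10^5 / 3672 s = 27.9 A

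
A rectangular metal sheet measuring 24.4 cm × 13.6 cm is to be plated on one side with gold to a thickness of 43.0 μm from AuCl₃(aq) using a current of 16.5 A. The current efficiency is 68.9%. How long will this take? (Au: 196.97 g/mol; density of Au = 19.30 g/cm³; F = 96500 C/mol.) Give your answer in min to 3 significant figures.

Plated area = 24.4 × 13.6 = 331.8 cm²
Volume = 331.8 × 43.0×10⁻⁴ cm = 1.427 cm³
m(Au) = 1.427 × 19.30 = 27.54 g
n(Au) = 27.54 / 196.97 = 0.1398 mol; n(e⁻) = 3 × 0.1398 = 0.4194 mol
Q = 0.4194 × 96500 / 0.689 = 58740 C
t = 58740 / 16.5 = 3560 s = 59.3 min

59.3 min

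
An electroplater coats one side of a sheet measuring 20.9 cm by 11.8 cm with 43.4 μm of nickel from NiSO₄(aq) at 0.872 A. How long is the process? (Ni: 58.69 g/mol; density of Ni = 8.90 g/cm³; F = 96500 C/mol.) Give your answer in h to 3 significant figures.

Plated area = 20.9 × 11.8 = 246.6 cm²
Volume = 246.6 × 43.4×10⁻⁴ cm = 1.070 cm³
m(Ni) = 1.070 × 8.90 = 9.523 g
n(Ni) = 9.523 / 58.69 = 0.1623 mol; n(e⁻) = 2 × 0.1623 = 0.3246 mol
Q = 0.3246 × 96500 = 31320 C
t = 31320 / 0.872 = 35920 s = 9.98 h

9.98 h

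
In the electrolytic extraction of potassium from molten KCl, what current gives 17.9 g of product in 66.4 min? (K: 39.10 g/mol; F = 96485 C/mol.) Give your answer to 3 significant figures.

11.1 A

n(K) = 17.9 / 39.10 = 0.4578 mol
K⁺ + e⁻ → K, so n(e⁻) = 0.4578 mol
Q = 0.4578 × 96485 = 44170 C
I = Q / t = 44170 / 3984 s = 11.1 A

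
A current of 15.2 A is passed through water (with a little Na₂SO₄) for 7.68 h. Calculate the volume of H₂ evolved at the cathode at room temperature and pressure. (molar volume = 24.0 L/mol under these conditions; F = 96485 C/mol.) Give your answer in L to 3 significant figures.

52.3 L

Q = It = 15.2 × 27648 = 4.202×10^5 C
n(e⁻) = Q/F = 4.202×10^5/96485 = 4.355 mol
2H⁺ + 2e⁻ → H₂, so n(H₂) = 4.355 / 2 = 2.178 mol
V = 2.178 × 24.0 = 52.27 L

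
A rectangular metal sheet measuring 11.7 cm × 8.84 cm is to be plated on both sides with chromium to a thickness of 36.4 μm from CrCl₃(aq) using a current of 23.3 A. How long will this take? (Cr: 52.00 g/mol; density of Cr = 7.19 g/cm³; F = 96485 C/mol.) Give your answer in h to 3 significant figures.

0.359 h

Plated area = 2 × 11.7 × 8.84 = 206.9 cm²
Volume = 206.9 × 36.4×10⁻⁴ cm = 0.7531 cm³
m(Cr) = 0.7531 × 7.19 = 5.415 g
n(Cr) = 5.415 / 52.00 = 0.1041 mol; n(e⁻) = 3 × 0.1041 = 0.3123 mol
Q = 0.3123 × 96485 = 30130 C
t = 30130 / 23.3 = 1293 s = 0.359 h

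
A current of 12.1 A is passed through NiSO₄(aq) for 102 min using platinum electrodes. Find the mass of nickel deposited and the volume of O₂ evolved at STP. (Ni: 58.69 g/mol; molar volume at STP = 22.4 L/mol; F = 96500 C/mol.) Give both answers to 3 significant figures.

Q = 12.1 × 6120 = 74050 C; n(e⁻) = 74050 / 96500 = 0.7674 mol
Cathode: Ni²⁺ + 2e⁻ → Ni → n(Ni) = 0.7674/2 = 0.3837 mol → 22.5 g
Anode: 2H₂O → O₂ + 4H⁺ + 4e⁻ → n(O₂) = 0.7674/4 = 0.1919 mol → 4.30 L

22.5 g Ni; 4.30 L O₂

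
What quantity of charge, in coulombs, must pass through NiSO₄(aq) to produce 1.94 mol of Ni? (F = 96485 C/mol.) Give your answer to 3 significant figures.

3.74×10^5 C

Ni²⁺ + 2e⁻ → Ni, so n(e⁻) = 2 × 1.94 = 3.880 mol
Q = 3.880 × 96485 = 3.744×10^5 C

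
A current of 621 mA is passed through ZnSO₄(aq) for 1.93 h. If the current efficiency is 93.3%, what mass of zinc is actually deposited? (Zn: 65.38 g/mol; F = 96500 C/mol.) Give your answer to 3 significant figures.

1.36 g

Q = 0.621 × 6948 = 4315 C
n(e⁻) = 4315 / 96500 = 0.04472 mol
Zn²⁺ + 2e⁻ → Zn, so theoretical m(Zn) = 0.02236 × 65.38 = 1.462 g
Actual mass = 93.3% × 1.462 = 1.36 g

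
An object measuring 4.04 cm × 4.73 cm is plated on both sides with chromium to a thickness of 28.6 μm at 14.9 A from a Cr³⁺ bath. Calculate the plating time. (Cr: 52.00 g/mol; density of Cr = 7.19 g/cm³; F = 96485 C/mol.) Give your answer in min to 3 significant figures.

Plated area = 2 × 4.04 × 4.73 = 38.22 cm²
Volume = 38.22 × 28.6×10⁻⁴ cm = 0.1093 cm³
m(Cr) = 0.1093 × 7.19 = 0.7859 g
n(Cr) = 0.7859 / 52.00 = 0.01511 mol; n(e⁻) = 3 × 0.01511 = 0.04533 mol
Q = 0.04533 × 96485 = 4374 C
t = 4374 / 14.9 = 293.6 s = 4.89 min

4.89 min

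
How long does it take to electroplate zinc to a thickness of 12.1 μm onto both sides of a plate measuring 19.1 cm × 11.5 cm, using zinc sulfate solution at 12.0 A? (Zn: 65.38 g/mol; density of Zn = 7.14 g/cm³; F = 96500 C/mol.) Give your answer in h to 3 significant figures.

0.259 h

Plated area = 2 × 19.1 × 11.5 = 439.3 cm²
Volume = 439.3 × 12.1×10⁻⁴ cm = 0.5316 cm³
m(Zn) = 0.5316 × 7.14 = 3.796 g
n(Zn) = 3.796 / 65.38 = 0.05806 mol; n(e⁻) = 2 × 0.05806 = 0.1161 mol
Q = 0.1161 × 96500 = 11200 C
t = 11200 / 12.0 = 933.3 s = 0.259 h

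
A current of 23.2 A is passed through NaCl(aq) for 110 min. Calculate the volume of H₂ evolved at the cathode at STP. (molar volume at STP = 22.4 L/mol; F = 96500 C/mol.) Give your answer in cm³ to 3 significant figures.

Charge passed = 23.2 × 6600 = 1.531×10^5 C
Moles of electrons = 1.531×10^5 / 96500 = 1.587 mol
2H⁺ + 2e⁻ → H₂, so n(H₂) = 1.587 / 2 = 0.7935 mol
V = 0.7935 × 22.4 = 17.77 L
= 17800 cm³

17800 cm³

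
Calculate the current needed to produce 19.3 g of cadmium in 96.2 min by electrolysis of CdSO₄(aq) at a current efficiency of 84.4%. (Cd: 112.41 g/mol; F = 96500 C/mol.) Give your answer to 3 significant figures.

n(Cd) = 19.3 / 112.41 = 0.1717 mol
Cd²⁺ + 2e⁻ → Cd, so n(e⁻) = 2 × 0.1717 = 0.3434 mol
Q = 0.3434 × 96500 / 0.844 = 39260 C
I = Q / t = 39260 / 5772 s = 6.80 A

6.80 A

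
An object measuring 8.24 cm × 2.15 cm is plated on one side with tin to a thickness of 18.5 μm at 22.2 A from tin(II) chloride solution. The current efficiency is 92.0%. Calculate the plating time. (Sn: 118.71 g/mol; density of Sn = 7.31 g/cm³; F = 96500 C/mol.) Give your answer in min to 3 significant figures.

Plated area = 8.24 × 2.15 = 17.72 cm²
Volume = 17.72 × 18.5×10⁻⁴ cm = 0.03278 cm³
m(Sn) = 0.03278 × 7.31 = 0.2396 g
n(Sn) = 0.2396 / 118.71 = 0.002018 mol; n(e⁻) = 2 × 0.002018 = 0.004036 mol
Q = 0.004036 × 96500 / 0.920 = 423.3 C
t = 423.3 / 22.2 = 19.07 s = 0.318 min

0.318 min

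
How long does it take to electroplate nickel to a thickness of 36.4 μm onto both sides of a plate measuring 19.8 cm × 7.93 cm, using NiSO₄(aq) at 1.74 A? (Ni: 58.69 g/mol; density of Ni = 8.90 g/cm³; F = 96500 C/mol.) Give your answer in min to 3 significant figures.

Plated area = 2 × 19.8 × 7.93 = 314.0 cm²
Volume = 314.0 × 36.4×10⁻⁴ cm = 1.143 cm³
m(Ni) = 1.143 × 8.90 = 10.17 g
n(Ni) = 10.17 / 58.69 = 0.1733 mol; n(e⁻) = 2 × 0.1733 = 0.3466 mol
Q = 0.3466 × 96500 = 33450 C
t = 33450 / 1.74 = 19220 s = 320 min

320 min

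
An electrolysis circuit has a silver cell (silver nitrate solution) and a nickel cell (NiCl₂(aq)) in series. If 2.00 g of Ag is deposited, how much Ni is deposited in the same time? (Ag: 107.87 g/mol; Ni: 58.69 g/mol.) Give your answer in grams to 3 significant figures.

n(Ag) = 2.00 / 107.87 = 0.01854 mol
Ag⁺ + e⁻ → Ag, so n(e⁻) = 0.01854 mol
In series, the same 0.01854 mol of electrons flows through the second cell.
Ni²⁺ + 2e⁻ → Ni, so n(Ni) = 0.01854 / 2 = 0.009270 mol
m(Ni) = 0.009270 × 58.69 = 0.544 g

0.544 g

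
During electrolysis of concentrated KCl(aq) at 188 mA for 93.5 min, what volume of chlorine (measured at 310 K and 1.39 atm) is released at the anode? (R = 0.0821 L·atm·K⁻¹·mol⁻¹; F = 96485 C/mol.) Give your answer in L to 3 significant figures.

0.100 L

Q = 0.188 A × 5610 s = 1055 C
Moles of electrons = 1055 / 96485 = 0.01093 mol
2Cl⁻ → Cl₂ + 2e⁻, so n(Cl₂) = 0.01093 / 2 = 0.005465 mol
V = nRT/P = 0.005465 × 0.0821 × 310 / 1.39 = 0.1001 L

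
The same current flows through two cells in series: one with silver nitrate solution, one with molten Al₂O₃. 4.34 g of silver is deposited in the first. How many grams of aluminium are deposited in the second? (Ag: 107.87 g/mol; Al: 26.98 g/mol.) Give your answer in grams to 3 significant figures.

n(Ag) = 4.34 / 107.87 = 0.04023 mol
Ag⁺ + e⁻ → Ag, so n(e⁻) = 0.04023 mol
Same current for the same time ⇒ same n(e⁻) = 0.04023 mol in both cells.
Al³⁺ + 3e⁻ → Al, so n(Al) = 0.04023 / 3 = 0.01341 mol
m(Al) = 0.01341 × 26.98 = 0.362 g

0.362 g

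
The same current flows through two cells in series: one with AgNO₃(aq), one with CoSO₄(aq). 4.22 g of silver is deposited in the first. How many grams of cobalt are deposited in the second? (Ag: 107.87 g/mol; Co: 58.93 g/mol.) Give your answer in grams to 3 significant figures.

n(Ag) = 4.22 / 107.87 = 0.03912 mol
Ag⁺ + e⁻ → Ag, so n(e⁻) = 0.03912 mol
Same current for the same time ⇒ same n(e⁻) = 0.03912 mol in both cells.
Co²⁺ + 2e⁻ → Co, so n(Co) = 0.03912 / 2 = 0.01956 mol
m(Co) = 0.01956 × 58.93 = 1.15 g

1.15 g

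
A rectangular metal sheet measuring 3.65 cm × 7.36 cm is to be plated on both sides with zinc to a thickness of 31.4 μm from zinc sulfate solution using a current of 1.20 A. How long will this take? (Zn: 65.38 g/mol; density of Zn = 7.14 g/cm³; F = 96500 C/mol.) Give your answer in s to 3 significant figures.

Plated area = 2 × 3.65 × 7.36 = 53.73 cm²
Volume = 53.73 × 31.4×10⁻⁴ cm = 0.1687 cm³
m(Zn) = 0.1687 × 7.14 = 1.205 g
n(Zn) = 1.205 / 65.38 = 0.01843 mol; n(e⁻) = 2 × 0.01843 = 0.03686 mol
Q = 0.03686 × 96500 = 3557 C
t = 3557 / 1.20 = 2964 s

2960 s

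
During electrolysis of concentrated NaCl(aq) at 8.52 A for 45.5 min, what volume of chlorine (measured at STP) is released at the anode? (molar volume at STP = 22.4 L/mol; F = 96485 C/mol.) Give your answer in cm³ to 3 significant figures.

2700 cm³

Q = 8.52 A × 2730 s = 23260 C
n(e⁻) = Q/F = 23260/96485 = 0.2411 mol
2Cl⁻ → Cl₂ + 2e⁻, so n(Cl₂) = 0.2411 / 2 = 0.1206 mol
V = 0.1206 × 22.4 = 2.701 L
= 2700 cm³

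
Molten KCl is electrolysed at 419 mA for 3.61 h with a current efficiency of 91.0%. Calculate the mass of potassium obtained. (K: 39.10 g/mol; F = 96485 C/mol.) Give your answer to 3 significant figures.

Q = 0.419 × 12996 = 5445 C
n(e⁻) = 5445 / 96485 = 0.05643 mol
K⁺ + e⁻ → K, so theoretical m(K) = 0.05643 × 39.10 = 2.206 g
Actual mass = 91.0% × 2.206 = 2.01 g

2.01 g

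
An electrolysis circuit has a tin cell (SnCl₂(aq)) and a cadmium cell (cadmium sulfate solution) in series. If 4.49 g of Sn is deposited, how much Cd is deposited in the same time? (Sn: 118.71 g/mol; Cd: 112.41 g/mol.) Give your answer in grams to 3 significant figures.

n(Sn) = 4.49 / 118.71 = 0.03782 mol
Sn²⁺ + 2e⁻ → Sn, so n(e⁻) = 2 × 0.03782 = 0.07564 mol
In series, the same 0.07564 mol of electrons flows through the second cell.
Cd²⁺ + 2e⁻ → Cd, so n(Cd) = 0.07564 / 2 = 0.03782 mol
m(Cd) = 0.03782 × 112.41 = 4.25 g

4.25 g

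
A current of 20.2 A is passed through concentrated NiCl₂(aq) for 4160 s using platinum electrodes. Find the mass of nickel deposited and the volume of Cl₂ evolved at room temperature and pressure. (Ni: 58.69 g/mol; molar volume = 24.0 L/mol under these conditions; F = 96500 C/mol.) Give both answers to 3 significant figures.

25.6 g Ni; 10.4 L Cl₂

Q = 20.2 × 4160 = 84030 C; n(e⁻) = 84030 / 96500 = 0.8708 mol
Cathode: Ni²⁺ + 2e⁻ → Ni → n(Ni) = 0.8708/2 = 0.4354 mol → 25.6 g
Anode: 2Cl⁻ → Cl₂ + 2e⁻ → n(Cl₂) = 0.8708/2 = 0.4354 mol → 10.4 L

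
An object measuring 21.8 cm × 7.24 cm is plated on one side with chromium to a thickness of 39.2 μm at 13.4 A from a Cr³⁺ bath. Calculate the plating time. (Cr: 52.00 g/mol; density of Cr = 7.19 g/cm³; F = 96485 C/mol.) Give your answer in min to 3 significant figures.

30.8 min

Plated area = 21.8 × 7.24 = 157.8 cm²
Volume = 157.8 × 39.2×10⁻⁴ cm = 0.6186 cm³
m(Cr) = 0.6186 × 7.19 = 4.448 g
n(Cr) = 4.448 / 52.00 = 0.08554 mol; n(e⁻) = 3 × 0.08554 = 0.2566 mol
Q = 0.2566 × 96485 = 24760 C
t = 24760 / 13.4 = 1848 s = 30.8 min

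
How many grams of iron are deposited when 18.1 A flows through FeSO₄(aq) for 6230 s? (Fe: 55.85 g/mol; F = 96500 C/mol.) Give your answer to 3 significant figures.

Q = 18.1 A × 6230 s = 1.128×10^5 C
n(e⁻) = Q/F = 1.128×10^5/96500 = 1.169 mol
Fe²⁺ + 2e⁻ → Fe, so n(Fe) = 1.169 / 2 = 0.5845 mol
m = 0.5845 × 55.85 = 32.6 g

32.6 g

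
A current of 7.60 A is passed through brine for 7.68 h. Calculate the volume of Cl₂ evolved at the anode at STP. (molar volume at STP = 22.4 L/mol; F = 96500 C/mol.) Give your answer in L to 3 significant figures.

Q = It = 7.60 × 27648 = 2.101×10^5 C
n(e⁻) = Q/F = 2.101×10^5/96500 = 2.177 mol
2Cl⁻ → Cl₂ + 2e⁻, so n(Cl₂) = 2.177 / 2 = 1.089 mol
V = 1.089 × 22.4 = 24.39 L

24.4 L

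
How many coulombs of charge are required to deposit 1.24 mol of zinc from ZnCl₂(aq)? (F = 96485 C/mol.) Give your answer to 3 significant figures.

2.39×10^5 C

Zn²⁺ + 2e⁻ → Zn, so n(e⁻) = 2 × 1.24 = 2.480 mol
Q = 2.480 × 96485 = 2.393×10^5 C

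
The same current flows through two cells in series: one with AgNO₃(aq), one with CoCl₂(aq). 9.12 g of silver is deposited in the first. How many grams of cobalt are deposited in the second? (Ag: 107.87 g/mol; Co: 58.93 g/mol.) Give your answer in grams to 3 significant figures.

2.49 g

n(Ag) = 9.12 / 107.87 = 0.08455 mol
Ag⁺ + e⁻ → Ag, so n(e⁻) = 0.08455 mol
Since the cells are in series, n(e⁻) in the Co cell is also 0.08455 mol.
Co²⁺ + 2e⁻ → Co, so n(Co) = 0.08455 / 2 = 0.04228 mol
m(Co) = 0.04228 × 58.93 = 2.49 g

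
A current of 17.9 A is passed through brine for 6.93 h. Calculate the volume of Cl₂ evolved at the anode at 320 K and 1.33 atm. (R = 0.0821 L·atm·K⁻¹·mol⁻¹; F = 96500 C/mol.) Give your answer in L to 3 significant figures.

45.7 L

Q = It = 17.9 × 24948 = 4.466×10^5 C
n(e⁻) = Q/F = 4.466×10^5/96500 = 4.628 mol
2Cl⁻ → Cl₂ + 2e⁻, so n(Cl₂) = 4.628 / 2 = 2.314 mol
V = nRT/P = 2.314 × 0.0821 × 320 / 1.33 = 45.71 L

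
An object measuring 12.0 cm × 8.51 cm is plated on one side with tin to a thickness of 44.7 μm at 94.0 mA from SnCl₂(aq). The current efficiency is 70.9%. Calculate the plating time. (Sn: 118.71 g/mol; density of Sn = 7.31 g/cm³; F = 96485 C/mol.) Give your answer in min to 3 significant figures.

Plated area = 12.0 × 8.51 = 102.1 cm²
Volume = 102.1 × 44.7×10⁻⁴ cm = 0.4564 cm³
m(Sn) = 0.4564 × 7.31 = 3.336 g
n(Sn) = 3.336 / 118.71 = 0.02810 mol; n(e⁻) = 2 × 0.02810 = 0.05620 mol
Q = 0.05620 × 96485 / 0.709 = 7648 C
t = 7648 / 0.0940 = 81360 s = 1360 min

1360 min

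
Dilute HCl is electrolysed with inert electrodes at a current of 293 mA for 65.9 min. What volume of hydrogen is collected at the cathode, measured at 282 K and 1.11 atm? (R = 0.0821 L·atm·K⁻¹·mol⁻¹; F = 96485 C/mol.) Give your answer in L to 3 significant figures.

0.125 L

Q = 0.293 A × 3954 s = 1159 C
n(e⁻) = Q/F = 1159/96485 = 0.01201 mol
2H⁺ + 2e⁻ → H₂, so n(H₂) = 0.01201 / 2 = 0.006005 mol
V = nRT/P = 0.006005 × 0.0821 × 282 / 1.11 = 0.1253 L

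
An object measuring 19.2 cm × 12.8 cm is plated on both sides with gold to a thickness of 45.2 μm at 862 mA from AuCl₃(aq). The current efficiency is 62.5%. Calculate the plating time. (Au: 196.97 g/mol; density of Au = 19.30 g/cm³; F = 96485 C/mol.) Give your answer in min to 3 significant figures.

1950 min

Plated area = 2 × 19.2 × 12.8 = 491.5 cm²
Volume = 491.5 × 45.2×10⁻⁴ cm = 2.222 cm³
m(Au) = 2.222 × 19.30 = 42.88 g
n(Au) = 42.88 / 196.97 = 0.2177 mol; n(e⁻) = 3 × 0.2177 = 0.6531 mol
Q = 0.6531 × 96485 / 0.625 = 1.008×10^5 C
t = 1.008×10^5 / 0.862 = 1.169×10^5 s = 1950 min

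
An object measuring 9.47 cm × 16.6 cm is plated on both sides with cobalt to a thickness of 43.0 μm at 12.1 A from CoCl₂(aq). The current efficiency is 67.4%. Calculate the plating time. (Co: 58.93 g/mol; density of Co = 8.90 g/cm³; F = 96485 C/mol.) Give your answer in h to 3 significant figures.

1.34 h

Plated area = 2 × 9.47 × 16.6 = 314.4 cm²
Volume = 314.4 × 43.0×10⁻⁴ cm = 1.352 cm³
m(Co) = 1.352 × 8.90 = 12.03 g
n(Co) = 12.03 / 58.93 = 0.2041 mol; n(e⁻) = 2 × 0.2041 = 0.4082 mol
Q = 0.4082 × 96485 / 0.674 = 58430 C
t = 58430 / 12.1 = 4829 s = 1.34 h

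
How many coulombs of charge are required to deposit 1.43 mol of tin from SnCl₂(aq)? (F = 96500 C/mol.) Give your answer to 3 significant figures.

Sn²⁺ + 2e⁻ → Sn, so n(e⁻) = 2 × 1.43 = 2.860 mol
Q = 2.860 × 96500 = 2.760×10^5 C

2.76×10^5 C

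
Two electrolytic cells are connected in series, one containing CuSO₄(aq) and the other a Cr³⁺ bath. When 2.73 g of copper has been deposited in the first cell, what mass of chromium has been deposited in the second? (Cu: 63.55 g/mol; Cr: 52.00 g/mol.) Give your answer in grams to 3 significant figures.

1.49 g

n(Cu) = 2.73 / 63.55 = 0.04296 mol
Cu²⁺ + 2e⁻ → Cu, so n(e⁻) = 2 × 0.04296 = 0.08592 mol
Same current for the same time ⇒ same n(e⁻) = 0.08592 mol in both cells.
Cr³⁺ + 3e⁻ → Cr, so n(Cr) = 0.08592 / 3 = 0.02864 mol
m(Cr) = 0.02864 × 52.00 = 1.49 g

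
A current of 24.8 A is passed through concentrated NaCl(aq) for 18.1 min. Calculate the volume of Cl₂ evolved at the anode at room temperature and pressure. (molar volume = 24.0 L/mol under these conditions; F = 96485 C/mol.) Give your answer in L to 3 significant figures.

Q = 24.8 A × 1086 s = 26930 C
Moles of electrons = 26930 / 96485 = 0.2791 mol
2Cl⁻ → Cl₂ + 2e⁻, so n(Cl₂) = 0.2791 / 2 = 0.1396 mol
V = 0.1396 × 24.0 = 3.350 L

3.35 L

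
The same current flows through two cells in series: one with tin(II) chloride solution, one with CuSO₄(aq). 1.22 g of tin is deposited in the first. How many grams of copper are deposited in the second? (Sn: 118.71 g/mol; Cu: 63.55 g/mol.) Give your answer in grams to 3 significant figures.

0.653 g

n(Sn) = 1.22 / 118.71 = 0.01028 mol
Sn²⁺ + 2e⁻ → Sn, so n(e⁻) = 2 × 0.01028 = 0.02056 mol
Same current for the same time ⇒ same n(e⁻) = 0.02056 mol in both cells.
Cu²⁺ + 2e⁻ → Cu, so n(Cu) = 0.02056 / 2 = 0.01028 mol
m(Cu) = 0.01028 × 63.55 = 0.653 g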